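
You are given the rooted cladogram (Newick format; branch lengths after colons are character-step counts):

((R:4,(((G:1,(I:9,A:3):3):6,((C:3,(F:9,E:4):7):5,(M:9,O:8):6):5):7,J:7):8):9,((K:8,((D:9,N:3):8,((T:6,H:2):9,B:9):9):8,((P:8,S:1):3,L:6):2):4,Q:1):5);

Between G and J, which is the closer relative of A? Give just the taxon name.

The MRCA of A and G subtends (G,(I,A)) (3 taxa).
The MRCA of A and J subtends (((G,(I,A)),((C,(F,E)),(M,O))),J) (9 taxa).
The first is nested inside the second, so A shares a more recent common ancestor with G.

G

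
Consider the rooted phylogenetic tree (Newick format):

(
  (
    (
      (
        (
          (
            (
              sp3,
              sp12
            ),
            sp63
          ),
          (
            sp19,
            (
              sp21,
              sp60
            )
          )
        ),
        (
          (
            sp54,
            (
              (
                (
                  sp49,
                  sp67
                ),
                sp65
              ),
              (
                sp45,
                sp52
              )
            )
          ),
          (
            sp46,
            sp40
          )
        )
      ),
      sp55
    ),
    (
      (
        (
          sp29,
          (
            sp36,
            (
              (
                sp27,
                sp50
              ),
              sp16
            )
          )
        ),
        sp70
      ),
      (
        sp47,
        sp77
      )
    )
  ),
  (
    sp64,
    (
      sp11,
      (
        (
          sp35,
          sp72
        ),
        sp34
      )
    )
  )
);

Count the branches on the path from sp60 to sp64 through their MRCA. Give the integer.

The MRCA of sp60 and sp64 is the root of the tree.
From sp60 up to that node: 7 branches. From sp64 up to the same node: 2 branches. Total: 7 + 2 = 9.

9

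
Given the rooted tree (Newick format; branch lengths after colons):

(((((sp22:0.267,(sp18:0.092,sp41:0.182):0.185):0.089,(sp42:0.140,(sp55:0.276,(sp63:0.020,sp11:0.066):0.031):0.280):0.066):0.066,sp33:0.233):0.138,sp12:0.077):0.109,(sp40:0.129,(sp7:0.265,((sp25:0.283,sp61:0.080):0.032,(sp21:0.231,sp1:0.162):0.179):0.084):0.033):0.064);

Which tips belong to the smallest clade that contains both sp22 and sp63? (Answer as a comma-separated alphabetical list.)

Tracing sp22: it sits inside (sp22,(sp18,sp41)).
Tracing sp63: it sits inside (sp63,sp11).
The smallest clade enclosing both is ((sp22,(sp18,sp41)),(sp42,(sp55,(sp63,sp11)))); the answer is its 7 terminal taxa in alphabetical order.

sp11, sp18, sp22, sp41, sp42, sp55, sp63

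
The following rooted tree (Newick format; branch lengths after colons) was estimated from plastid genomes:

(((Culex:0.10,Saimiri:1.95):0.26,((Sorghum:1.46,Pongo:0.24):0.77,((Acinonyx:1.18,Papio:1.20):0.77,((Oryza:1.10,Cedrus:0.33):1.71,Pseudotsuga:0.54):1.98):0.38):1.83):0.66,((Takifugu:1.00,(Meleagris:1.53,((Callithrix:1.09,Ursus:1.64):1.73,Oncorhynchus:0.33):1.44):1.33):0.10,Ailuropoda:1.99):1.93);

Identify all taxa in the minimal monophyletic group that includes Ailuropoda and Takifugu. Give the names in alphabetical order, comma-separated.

Ailuropoda, Callithrix, Meleagris, Oncorhynchus, Takifugu, Ursus

Tracing Ailuropoda: it sits inside ((Takifugu,(Meleagris,((Callithrix,Ursus),Oncorhynchus))),Ailuropoda).
Tracing Takifugu: it sits inside (Takifugu,(Meleagris,((Callithrix,Ursus),Oncorhynchus))).
The smallest clade enclosing both is ((Takifugu,(Meleagris,((Callithrix,Ursus),Oncorhynchus))),Ailuropoda); the answer is its 6 terminal taxa in alphabetical order.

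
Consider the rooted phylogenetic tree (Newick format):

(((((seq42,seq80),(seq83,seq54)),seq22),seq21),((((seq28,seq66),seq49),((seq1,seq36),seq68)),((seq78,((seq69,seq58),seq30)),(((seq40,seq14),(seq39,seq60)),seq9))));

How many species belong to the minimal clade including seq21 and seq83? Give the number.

The MRCA of seq21 and seq83 is the node subtending ((((seq42,seq80),(seq83,seq54)),seq22),seq21).
That clade contains 6 terminal taxa: seq21, seq22, seq42, seq54, seq80, seq83.

6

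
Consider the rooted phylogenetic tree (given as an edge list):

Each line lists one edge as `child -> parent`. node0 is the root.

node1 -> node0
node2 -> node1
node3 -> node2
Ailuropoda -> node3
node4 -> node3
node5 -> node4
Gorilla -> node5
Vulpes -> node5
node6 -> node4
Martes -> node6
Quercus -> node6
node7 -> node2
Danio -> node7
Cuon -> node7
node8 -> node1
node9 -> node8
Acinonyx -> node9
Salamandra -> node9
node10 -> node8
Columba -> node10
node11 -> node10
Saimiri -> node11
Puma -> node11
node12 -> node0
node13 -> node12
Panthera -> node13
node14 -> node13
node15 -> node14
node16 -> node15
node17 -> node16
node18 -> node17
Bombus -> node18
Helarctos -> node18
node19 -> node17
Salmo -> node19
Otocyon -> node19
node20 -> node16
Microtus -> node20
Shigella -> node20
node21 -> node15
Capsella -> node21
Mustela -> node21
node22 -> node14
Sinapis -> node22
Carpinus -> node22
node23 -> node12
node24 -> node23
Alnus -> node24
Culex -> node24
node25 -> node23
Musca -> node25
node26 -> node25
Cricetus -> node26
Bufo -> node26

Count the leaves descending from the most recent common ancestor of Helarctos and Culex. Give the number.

16

The MRCA of Helarctos and Culex is the node subtending ((Panthera,(((((Bombus,Helarctos),(Salmo,Otocyon)),(Microtus,Shigella)),(Capsella,Mustela)),(Sinapis,Carpinus))),((Alnus,Culex),(Musca,(Cricetus,Bufo)))).
That clade contains 16 terminal taxa: Alnus, Bombus, Bufo, Capsella, Carpinus, Cricetus, Culex, Helarctos, Microtus, Musca, Mustela, Otocyon, Panthera, Salmo, Shigella, Sinapis.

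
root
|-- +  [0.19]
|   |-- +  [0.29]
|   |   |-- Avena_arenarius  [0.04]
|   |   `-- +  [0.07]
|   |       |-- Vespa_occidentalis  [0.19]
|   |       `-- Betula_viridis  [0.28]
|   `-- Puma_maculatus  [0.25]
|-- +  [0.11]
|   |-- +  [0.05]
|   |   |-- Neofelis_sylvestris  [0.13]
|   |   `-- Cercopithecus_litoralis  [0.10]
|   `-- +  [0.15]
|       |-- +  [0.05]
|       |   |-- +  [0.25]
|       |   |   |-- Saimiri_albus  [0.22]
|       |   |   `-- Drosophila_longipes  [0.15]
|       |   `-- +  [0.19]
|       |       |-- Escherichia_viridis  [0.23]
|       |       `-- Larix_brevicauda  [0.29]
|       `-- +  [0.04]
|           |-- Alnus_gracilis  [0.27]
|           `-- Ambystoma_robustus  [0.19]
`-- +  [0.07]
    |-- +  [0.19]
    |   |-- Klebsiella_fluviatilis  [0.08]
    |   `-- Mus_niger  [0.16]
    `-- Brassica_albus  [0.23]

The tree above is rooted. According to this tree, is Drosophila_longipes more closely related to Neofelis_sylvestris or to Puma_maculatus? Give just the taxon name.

The MRCA of Drosophila_longipes and Neofelis_sylvestris subtends ((Neofelis_sylvestris,Cercopithecus_litoralis),(((Saimiri_albus,Drosophila_longipes),(Escherichia_viridis,Larix_brevicauda)),(Alnus_gracilis,Ambystoma_robustus))) (8 taxa).
The MRCA of Drosophila_longipes and Puma_maculatus is the root, subtending the entire tree (15 taxa).
The first is nested inside the second, so Drosophila_longipes shares a more recent common ancestor with Neofelis_sylvestris.

Neofelis_sylvestris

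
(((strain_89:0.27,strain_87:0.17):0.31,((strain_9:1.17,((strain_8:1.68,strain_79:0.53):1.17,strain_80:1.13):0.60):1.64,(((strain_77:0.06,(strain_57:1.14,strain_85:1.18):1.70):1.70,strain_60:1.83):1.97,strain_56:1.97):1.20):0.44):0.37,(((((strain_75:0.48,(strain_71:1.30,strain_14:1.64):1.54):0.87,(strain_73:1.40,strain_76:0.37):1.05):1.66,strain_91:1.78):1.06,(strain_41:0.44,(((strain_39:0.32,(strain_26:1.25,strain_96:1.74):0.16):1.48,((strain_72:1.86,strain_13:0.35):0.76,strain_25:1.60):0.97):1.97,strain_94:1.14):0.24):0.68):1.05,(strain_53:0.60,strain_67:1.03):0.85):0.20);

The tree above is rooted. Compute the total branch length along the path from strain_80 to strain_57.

11.08

The path runs strain_80 → … → MRCA → … → strain_57; the MRCA is the node subtending ((strain_9,((strain_8,strain_79),strain_80)),(((strain_77,(strain_57,strain_85)),strain_60),strain_56)).
Branch lengths along that path: 1.13 + 0.60 + 1.64 + 1.20 + 1.97 + 1.70 + 1.70 + 1.14 = 11.08.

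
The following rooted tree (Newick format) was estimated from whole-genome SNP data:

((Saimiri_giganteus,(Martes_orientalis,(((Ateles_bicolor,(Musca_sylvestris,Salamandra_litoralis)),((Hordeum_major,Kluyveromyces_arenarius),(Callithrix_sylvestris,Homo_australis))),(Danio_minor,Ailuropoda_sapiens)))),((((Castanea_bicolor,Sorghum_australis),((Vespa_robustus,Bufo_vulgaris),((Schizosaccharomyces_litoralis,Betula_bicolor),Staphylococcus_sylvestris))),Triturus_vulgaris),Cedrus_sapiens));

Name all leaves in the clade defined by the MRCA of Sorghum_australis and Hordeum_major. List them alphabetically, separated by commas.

Ailuropoda_sapiens, Ateles_bicolor, Betula_bicolor, Bufo_vulgaris, Callithrix_sylvestris, Castanea_bicolor, Cedrus_sapiens, Danio_minor, Homo_australis, Hordeum_major, Kluyveromyces_arenarius, Martes_orientalis, Musca_sylvestris, Saimiri_giganteus, Salamandra_litoralis, Schizosaccharomyces_litoralis, Sorghum_australis, Staphylococcus_sylvestris, Triturus_vulgaris, Vespa_robustus

Tracing Sorghum_australis: it sits inside (Castanea_bicolor,Sorghum_australis).
Tracing Hordeum_major: it sits inside (Hordeum_major,Kluyveromyces_arenarius).
The smallest clade enclosing both is the whole tree (their MRCA is the root), so the answer is all 20 tips in alphabetical order.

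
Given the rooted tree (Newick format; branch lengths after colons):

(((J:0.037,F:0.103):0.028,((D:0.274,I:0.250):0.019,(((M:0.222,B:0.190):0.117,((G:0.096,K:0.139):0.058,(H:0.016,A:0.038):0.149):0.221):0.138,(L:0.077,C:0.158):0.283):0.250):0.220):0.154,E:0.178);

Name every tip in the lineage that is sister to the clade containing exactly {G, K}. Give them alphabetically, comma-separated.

The clade containing exactly {G, K} attaches to the tree at the node subtending ((G,K),(H,A)).
The other lineage descending from that same node — the sister group — is (H,A); its 2 tips in alphabetical order are the answer.

A, H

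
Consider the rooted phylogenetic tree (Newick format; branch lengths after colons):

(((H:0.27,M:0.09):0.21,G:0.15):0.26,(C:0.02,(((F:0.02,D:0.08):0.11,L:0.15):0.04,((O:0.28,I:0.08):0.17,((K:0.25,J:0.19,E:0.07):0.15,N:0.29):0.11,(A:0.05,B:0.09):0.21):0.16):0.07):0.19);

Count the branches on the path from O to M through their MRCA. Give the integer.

8

The MRCA of O and M is the root of the tree.
From O up to that node: 5 branches. From M up to the same node: 3 branches. Total: 5 + 3 = 8.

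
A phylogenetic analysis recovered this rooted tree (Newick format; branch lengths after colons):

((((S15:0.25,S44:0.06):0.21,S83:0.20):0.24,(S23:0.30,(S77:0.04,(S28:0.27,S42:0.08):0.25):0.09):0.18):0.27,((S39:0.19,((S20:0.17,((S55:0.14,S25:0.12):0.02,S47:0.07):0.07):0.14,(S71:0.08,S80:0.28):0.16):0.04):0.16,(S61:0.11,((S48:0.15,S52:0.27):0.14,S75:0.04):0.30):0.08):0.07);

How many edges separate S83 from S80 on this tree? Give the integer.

8

The MRCA of S83 and S80 is the root of the tree.
From S83 up to that node: 3 branches. From S80 up to the same node: 5 branches. Total: 3 + 5 = 8.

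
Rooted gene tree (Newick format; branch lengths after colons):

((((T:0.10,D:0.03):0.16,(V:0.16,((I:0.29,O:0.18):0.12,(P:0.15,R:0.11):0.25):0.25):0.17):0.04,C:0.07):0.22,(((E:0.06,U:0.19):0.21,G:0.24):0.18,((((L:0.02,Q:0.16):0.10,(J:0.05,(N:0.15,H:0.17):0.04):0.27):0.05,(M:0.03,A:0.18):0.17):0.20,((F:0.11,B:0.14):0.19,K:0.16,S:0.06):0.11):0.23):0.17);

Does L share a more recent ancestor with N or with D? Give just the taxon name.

The MRCA of L and N subtends ((L,Q),(J,(N,H))) (5 taxa).
The MRCA of L and D is the root, subtending the entire tree (22 taxa).
The first is nested inside the second, so L shares a more recent common ancestor with N.

N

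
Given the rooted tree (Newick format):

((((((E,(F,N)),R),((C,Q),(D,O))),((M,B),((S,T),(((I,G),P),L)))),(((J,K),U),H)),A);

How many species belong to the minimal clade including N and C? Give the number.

The MRCA of N and C is the node subtending (((E,(F,N)),R),((C,Q),(D,O))).
That clade contains 8 terminal taxa: C, D, E, F, N, O, Q, R.

8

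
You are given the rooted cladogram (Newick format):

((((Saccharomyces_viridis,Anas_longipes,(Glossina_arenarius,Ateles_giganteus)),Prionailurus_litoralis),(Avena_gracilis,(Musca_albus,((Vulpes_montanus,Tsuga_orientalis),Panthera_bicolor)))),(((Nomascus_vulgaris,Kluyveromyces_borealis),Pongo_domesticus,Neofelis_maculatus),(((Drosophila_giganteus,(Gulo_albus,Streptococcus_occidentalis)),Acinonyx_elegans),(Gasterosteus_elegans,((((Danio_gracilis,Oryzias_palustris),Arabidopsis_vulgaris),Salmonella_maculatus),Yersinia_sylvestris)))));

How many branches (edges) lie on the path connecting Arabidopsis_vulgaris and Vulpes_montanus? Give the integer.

The MRCA of Arabidopsis_vulgaris and Vulpes_montanus is the root of the tree.
From Arabidopsis_vulgaris up to that node: 7 branches. From Vulpes_montanus up to the same node: 6 branches. Total: 7 + 6 = 13.

13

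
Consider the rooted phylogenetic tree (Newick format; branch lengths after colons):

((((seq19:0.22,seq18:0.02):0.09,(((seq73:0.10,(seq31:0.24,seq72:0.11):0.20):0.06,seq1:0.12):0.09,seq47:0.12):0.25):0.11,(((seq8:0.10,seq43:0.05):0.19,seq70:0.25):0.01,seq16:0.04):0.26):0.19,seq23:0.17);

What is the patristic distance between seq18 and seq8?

The path runs seq18 → … → MRCA → … → seq8; the MRCA is the node subtending (((seq19,seq18),(((seq73,(seq31,seq72)),seq1),seq47)),(((seq8,seq43),seq70),seq16)).
Branch lengths along that path: 0.02 + 0.09 + 0.11 + 0.26 + 0.01 + 0.19 + 0.10 = 0.78.

0.78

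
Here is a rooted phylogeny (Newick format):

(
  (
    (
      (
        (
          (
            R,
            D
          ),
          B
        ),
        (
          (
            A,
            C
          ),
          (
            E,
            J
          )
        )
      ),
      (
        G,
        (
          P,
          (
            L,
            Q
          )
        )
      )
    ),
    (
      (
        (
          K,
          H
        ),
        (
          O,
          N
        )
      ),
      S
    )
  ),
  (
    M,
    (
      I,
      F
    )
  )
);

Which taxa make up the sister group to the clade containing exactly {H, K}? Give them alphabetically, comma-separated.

N, O

The clade containing exactly {H, K} attaches to the tree at the node subtending ((K,H),(O,N)).
The other lineage descending from that same node — the sister group — is (O,N); its 2 tips in alphabetical order are the answer.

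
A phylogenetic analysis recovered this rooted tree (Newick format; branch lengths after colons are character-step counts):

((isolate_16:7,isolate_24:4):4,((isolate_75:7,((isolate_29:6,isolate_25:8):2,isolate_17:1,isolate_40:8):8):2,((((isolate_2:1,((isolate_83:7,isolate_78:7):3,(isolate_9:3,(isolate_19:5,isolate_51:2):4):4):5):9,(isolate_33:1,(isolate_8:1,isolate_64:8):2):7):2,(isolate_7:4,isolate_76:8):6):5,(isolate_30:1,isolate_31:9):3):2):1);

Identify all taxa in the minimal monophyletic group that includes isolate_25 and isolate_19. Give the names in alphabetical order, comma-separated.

isolate_17, isolate_19, isolate_2, isolate_25, isolate_29, isolate_30, isolate_31, isolate_33, isolate_40, isolate_51, isolate_64, isolate_7, isolate_75, isolate_76, isolate_78, isolate_8, isolate_83, isolate_9

Tracing isolate_25: it sits inside (isolate_29,isolate_25).
Tracing isolate_19: it sits inside (isolate_19,isolate_51).
The smallest clade enclosing both is ((isolate_75,((isolate_29,isolate_25),isolate_17,isolate_40)),((((isolate_2,((isolate_83,isolate_78),(isolate_9,(isolate_19,isolate_51)))),(isolate_33,(isolate_8,isolate_64))),(isolate_7,isolate_76)),(isolate_30,isolate_31))); the answer is its 18 terminal taxa in alphabetical order.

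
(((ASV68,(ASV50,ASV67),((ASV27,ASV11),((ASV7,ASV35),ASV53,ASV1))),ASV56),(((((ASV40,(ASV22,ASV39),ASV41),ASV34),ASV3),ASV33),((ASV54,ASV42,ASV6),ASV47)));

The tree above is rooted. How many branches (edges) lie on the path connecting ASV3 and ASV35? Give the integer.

The MRCA of ASV3 and ASV35 is the root of the tree.
From ASV3 up to that node: 4 branches. From ASV35 up to the same node: 6 branches. Total: 4 + 6 = 10.

10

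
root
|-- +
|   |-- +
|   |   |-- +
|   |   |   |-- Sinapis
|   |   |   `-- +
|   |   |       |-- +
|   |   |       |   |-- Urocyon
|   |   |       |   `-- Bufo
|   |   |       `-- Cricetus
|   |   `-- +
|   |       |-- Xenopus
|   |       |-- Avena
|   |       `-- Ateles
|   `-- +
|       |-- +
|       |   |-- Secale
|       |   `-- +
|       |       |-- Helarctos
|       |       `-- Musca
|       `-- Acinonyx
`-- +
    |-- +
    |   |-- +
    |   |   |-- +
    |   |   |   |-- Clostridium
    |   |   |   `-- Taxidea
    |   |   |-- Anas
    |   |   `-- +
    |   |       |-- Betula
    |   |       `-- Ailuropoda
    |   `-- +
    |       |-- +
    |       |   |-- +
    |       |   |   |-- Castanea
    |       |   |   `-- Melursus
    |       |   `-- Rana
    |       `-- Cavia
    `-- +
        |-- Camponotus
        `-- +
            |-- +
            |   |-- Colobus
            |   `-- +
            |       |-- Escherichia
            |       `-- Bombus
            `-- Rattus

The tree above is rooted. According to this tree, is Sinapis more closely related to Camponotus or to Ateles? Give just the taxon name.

Ateles

The MRCA of Sinapis and Ateles subtends ((Sinapis,((Urocyon,Bufo),Cricetus)),(Xenopus,Avena,Ateles)) (7 taxa).
The MRCA of Sinapis and Camponotus is the root, subtending the entire tree (25 taxa).
The first is nested inside the second, so Sinapis shares a more recent common ancestor with Ateles.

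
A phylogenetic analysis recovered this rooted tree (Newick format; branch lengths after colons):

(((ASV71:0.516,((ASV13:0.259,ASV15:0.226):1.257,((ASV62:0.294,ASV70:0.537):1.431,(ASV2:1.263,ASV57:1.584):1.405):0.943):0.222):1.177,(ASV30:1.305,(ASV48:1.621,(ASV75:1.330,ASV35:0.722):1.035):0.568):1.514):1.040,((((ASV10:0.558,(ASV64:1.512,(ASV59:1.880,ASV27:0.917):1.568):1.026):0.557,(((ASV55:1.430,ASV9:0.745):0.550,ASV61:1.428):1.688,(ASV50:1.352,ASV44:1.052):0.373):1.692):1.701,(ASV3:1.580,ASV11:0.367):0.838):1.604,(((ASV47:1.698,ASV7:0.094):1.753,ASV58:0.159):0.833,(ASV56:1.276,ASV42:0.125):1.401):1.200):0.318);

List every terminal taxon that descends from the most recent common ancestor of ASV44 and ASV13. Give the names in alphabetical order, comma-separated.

ASV10, ASV11, ASV13, ASV15, ASV2, ASV27, ASV3, ASV30, ASV35, ASV42, ASV44, ASV47, ASV48, ASV50, ASV55, ASV56, ASV57, ASV58, ASV59, ASV61, ASV62, ASV64, ASV7, ASV70, ASV71, ASV75, ASV9

Tracing ASV44: it sits inside (ASV50,ASV44).
Tracing ASV13: it sits inside (ASV13,ASV15).
The smallest clade enclosing both is the whole tree (their MRCA is the root), so the answer is all 27 tips in alphabetical order.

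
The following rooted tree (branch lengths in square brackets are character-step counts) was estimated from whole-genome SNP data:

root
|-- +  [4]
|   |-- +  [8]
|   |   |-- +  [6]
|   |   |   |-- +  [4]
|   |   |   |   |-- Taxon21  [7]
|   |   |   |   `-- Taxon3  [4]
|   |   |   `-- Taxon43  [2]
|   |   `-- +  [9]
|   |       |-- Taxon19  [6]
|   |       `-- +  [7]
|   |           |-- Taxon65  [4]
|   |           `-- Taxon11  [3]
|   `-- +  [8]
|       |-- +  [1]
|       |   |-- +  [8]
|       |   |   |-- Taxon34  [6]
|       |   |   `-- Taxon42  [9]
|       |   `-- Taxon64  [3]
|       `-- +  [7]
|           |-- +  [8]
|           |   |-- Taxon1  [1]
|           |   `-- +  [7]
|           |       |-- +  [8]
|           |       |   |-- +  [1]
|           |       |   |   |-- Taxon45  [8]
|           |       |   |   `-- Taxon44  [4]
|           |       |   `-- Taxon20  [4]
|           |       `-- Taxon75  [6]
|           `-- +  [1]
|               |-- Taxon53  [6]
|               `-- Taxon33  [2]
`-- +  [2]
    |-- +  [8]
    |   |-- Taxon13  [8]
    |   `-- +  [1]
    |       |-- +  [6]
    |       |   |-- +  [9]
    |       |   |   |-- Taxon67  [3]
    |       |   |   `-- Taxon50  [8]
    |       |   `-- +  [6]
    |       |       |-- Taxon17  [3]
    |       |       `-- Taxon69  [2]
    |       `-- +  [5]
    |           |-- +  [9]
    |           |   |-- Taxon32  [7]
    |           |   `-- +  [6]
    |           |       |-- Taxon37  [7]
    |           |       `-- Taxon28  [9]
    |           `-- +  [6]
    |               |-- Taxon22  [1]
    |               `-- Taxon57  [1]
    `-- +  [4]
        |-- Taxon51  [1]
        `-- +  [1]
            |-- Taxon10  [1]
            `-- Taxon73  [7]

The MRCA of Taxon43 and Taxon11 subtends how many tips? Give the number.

The MRCA of Taxon43 and Taxon11 is the node subtending (((Taxon21,Taxon3),Taxon43),(Taxon19,(Taxon65,Taxon11))).
That clade contains 6 terminal taxa: Taxon11, Taxon19, Taxon21, Taxon3, Taxon43, Taxon65.

6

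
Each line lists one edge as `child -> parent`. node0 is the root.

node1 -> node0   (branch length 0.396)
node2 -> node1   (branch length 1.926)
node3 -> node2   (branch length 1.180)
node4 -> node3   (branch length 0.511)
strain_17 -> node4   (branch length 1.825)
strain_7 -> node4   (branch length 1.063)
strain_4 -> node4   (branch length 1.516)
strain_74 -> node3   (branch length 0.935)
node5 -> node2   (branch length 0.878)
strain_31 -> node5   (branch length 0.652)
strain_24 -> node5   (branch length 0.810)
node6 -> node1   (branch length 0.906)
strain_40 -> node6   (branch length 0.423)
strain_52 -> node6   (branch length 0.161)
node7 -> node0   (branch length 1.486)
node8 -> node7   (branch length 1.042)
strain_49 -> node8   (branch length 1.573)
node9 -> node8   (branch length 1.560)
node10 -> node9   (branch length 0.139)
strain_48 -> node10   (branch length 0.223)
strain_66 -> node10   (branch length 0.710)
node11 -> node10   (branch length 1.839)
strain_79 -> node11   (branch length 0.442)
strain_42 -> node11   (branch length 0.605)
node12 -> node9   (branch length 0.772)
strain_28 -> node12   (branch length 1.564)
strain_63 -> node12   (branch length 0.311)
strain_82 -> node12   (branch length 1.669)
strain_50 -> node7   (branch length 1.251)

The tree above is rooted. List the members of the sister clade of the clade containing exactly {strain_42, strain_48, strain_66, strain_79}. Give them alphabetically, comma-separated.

The clade containing exactly {strain_42, strain_48, strain_66, strain_79} attaches to the tree at the node subtending ((strain_48,strain_66,(strain_79,strain_42)),(strain_28,strain_63,strain_82)).
The other lineage descending from that same node — the sister group — is (strain_28,strain_63,strain_82); its 3 tips in alphabetical order are the answer.

strain_28, strain_63, strain_82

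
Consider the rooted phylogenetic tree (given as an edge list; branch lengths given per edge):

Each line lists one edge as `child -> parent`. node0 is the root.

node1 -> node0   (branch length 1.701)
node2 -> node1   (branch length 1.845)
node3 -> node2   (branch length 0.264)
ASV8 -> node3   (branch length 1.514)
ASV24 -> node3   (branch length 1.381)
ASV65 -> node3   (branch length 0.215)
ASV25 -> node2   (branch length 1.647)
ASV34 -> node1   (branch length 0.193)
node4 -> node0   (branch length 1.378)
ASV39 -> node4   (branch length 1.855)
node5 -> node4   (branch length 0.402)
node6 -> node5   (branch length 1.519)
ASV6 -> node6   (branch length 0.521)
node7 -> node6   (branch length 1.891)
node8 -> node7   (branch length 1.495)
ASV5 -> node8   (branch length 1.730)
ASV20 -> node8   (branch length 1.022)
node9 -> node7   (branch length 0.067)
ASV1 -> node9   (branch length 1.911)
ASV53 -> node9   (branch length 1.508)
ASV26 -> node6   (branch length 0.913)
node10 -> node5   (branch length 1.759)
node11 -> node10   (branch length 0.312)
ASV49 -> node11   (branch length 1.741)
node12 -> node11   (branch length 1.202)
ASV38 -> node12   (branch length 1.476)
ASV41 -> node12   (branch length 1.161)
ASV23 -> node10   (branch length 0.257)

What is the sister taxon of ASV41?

ASV41 attaches to the tree at the node subtending (ASV38,ASV41).
The other lineage descending from that same node — the sister group — is the single tip ASV38.

ASV38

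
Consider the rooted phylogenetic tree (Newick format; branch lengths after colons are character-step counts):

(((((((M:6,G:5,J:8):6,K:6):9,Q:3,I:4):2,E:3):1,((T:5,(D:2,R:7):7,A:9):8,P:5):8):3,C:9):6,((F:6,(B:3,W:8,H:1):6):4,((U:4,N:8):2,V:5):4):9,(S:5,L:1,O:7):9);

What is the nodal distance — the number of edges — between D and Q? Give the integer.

The MRCA of D and Q is the node subtending (((((M,G,J),K),Q,I),E),((T,(D,R),A),P)).
From D up to that node: 4 branches. From Q up to the same node: 3 branches. Total: 4 + 3 = 7.

7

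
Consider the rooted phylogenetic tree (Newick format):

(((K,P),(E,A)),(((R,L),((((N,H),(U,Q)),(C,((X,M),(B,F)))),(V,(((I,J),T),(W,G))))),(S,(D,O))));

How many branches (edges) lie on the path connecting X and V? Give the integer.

The MRCA of X and V is the node subtending ((((N,H),(U,Q)),(C,((X,M),(B,F)))),(V,(((I,J),T),(W,G)))).
From X up to that node: 5 branches. From V up to the same node: 2 branches. Total: 5 + 2 = 7.

7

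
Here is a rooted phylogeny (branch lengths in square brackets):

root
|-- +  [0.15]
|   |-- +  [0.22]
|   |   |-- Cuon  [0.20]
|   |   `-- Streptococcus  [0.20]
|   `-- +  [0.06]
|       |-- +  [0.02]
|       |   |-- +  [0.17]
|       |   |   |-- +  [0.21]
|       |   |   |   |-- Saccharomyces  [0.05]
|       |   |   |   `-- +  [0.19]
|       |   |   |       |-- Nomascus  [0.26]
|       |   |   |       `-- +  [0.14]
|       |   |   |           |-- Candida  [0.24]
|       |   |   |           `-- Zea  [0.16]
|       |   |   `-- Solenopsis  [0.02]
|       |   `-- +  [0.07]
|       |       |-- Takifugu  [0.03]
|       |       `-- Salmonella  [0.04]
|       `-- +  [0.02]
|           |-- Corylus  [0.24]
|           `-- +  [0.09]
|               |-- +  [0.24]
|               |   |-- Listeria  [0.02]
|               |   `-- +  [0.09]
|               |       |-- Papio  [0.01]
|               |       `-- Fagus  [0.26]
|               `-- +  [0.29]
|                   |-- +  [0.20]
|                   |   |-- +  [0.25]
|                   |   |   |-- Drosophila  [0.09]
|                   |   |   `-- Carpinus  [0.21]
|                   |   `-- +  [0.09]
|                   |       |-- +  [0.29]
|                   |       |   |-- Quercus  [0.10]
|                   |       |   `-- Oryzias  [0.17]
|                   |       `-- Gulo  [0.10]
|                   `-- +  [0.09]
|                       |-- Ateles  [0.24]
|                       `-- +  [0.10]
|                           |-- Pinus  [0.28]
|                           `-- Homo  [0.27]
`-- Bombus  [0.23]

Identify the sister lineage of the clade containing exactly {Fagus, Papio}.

Listeria

The clade containing exactly {Fagus, Papio} attaches to the tree at the node subtending (Listeria,(Papio,Fagus)).
The other lineage descending from that same node — the sister group — is the single tip Listeria.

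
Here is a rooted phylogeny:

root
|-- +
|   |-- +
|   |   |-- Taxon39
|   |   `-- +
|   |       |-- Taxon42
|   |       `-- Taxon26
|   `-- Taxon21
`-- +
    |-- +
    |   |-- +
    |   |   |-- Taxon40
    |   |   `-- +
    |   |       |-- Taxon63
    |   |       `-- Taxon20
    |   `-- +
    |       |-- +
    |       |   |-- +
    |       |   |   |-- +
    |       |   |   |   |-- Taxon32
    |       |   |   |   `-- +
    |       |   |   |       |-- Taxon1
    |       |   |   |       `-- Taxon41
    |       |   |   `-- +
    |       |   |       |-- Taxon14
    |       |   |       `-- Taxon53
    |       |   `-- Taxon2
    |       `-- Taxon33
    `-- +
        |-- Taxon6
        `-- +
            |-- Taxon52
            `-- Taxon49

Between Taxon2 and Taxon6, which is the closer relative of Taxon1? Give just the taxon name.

The MRCA of Taxon1 and Taxon2 subtends (((Taxon32,(Taxon1,Taxon41)),(Taxon14,Taxon53)),Taxon2) (6 taxa).
The MRCA of Taxon1 and Taxon6 subtends (((Taxon40,(Taxon63,Taxon20)),((((Taxon32,(Taxon1,Taxon41)),(Taxon14,Taxon53)),Taxon2),Taxon33)),(Taxon6,(Taxon52,Taxon49))) (13 taxa).
The first is nested inside the second, so Taxon1 shares a more recent common ancestor with Taxon2.

Taxon2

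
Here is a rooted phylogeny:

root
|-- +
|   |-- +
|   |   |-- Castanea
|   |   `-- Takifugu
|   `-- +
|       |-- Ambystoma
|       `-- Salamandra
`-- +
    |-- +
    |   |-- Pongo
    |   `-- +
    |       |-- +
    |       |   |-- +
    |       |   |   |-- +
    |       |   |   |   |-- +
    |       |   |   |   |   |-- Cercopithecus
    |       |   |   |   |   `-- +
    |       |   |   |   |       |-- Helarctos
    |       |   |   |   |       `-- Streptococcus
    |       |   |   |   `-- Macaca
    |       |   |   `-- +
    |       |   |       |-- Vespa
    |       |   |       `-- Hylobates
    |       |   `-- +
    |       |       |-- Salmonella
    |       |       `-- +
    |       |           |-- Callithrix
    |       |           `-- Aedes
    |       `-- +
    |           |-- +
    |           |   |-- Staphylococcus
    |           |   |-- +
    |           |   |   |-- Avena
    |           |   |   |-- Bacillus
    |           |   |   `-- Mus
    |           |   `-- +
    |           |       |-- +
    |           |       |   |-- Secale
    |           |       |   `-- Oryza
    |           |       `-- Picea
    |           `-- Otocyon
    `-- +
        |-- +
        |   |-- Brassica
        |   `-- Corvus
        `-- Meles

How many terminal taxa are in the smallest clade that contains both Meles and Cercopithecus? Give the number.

The MRCA of Meles and Cercopithecus is the node subtending ((Pongo,(((((Cercopithecus,(Helarctos,Streptococcus)),Macaca),(Vespa,Hylobates)),(Salmonella,(Callithrix,Aedes))),((Staphylococcus,(Avena,Bacillus,Mus),((Secale,Oryza),Picea)),Otocyon))),((Brassica,Corvus),Meles)).
That clade contains 21 terminal taxa: Aedes, Avena, Bacillus, Brassica, Callithrix, Cercopithecus, Corvus, Helarctos, Hylobates, Macaca, Meles, Mus, Oryza, Otocyon, Picea, Pongo, Salmonella, Secale, Staphylococcus, Streptococcus, Vespa.

21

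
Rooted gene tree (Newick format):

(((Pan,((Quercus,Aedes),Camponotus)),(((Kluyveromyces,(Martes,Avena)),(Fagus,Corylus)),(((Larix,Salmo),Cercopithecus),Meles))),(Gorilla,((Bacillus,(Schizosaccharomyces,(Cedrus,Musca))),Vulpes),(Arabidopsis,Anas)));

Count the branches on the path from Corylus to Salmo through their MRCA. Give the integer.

7

The MRCA of Corylus and Salmo is the node subtending (((Kluyveromyces,(Martes,Avena)),(Fagus,Corylus)),(((Larix,Salmo),Cercopithecus),Meles)).
From Corylus up to that node: 3 branches. From Salmo up to the same node: 4 branches. Total: 3 + 4 = 7.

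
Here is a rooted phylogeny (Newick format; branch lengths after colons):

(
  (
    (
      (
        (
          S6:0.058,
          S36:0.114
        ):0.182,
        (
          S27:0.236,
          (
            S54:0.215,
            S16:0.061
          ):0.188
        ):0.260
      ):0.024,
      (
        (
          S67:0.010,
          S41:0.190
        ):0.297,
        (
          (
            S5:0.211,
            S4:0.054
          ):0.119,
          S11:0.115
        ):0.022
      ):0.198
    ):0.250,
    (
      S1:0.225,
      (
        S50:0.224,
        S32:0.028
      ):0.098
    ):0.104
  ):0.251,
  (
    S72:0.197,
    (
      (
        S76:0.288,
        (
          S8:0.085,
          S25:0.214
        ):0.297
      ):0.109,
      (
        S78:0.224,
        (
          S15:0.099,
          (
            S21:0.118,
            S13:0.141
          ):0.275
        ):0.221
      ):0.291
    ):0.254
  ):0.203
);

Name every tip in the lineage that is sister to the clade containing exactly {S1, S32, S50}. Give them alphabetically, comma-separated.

The clade containing exactly {S1, S32, S50} attaches to the tree at the node subtending ((((S6,S36),(S27,(S54,S16))),((S67,S41),((S5,S4),S11))),(S1,(S50,S32))).
The other lineage descending from that same node — the sister group — is (((S6,S36),(S27,(S54,S16))),((S67,S41),((S5,S4),S11))); its 10 tips in alphabetical order are the answer.

S11, S16, S27, S36, S4, S41, S5, S54, S6, S67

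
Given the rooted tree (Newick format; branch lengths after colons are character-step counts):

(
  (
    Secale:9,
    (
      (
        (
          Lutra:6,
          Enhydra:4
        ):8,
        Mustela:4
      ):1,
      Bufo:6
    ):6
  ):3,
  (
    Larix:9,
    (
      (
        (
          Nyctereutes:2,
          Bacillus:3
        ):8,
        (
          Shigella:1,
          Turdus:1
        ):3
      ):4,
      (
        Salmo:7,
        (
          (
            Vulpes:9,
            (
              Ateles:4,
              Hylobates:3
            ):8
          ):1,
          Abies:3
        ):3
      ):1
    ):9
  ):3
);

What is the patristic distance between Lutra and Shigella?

44

The path runs Lutra → … → MRCA → … → Shigella; the MRCA is the root of the tree.
Branch lengths along that path: 6 + 8 + 1 + 6 + 3 + 3 + 9 + 4 + 3 + 1 = 44.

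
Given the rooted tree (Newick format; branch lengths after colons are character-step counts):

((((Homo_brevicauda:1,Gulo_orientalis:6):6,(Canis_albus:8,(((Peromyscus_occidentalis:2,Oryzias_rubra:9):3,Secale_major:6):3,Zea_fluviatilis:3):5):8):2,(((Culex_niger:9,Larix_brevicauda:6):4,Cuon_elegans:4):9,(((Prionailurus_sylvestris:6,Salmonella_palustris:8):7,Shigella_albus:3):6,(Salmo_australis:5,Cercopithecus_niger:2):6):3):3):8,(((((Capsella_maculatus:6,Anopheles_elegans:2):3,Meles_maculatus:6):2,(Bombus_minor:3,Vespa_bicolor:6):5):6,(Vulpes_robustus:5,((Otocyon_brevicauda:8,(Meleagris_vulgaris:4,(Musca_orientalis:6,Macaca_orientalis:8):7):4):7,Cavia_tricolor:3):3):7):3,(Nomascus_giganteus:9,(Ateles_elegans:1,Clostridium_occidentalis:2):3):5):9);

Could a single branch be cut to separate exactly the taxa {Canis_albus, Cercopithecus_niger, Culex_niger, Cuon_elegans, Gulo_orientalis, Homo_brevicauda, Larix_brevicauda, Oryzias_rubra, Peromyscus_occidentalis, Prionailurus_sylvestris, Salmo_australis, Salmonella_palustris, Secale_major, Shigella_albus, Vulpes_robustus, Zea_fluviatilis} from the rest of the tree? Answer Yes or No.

No

The MRCA of the listed taxa is the root, so the smallest clade containing them is the whole tree.
That clade also contains Anopheles_elegans, Ateles_elegans, Bombus_minor, Capsella_maculatus, Cavia_tricolor, Clostridium_occidentalis, Macaca_orientalis, Meleagris_vulgaris, Meles_maculatus, Musca_orientalis, Nomascus_giganteus, Otocyon_brevicauda, Vespa_bicolor, which are not in the proposed group, so the group is not monophyletic.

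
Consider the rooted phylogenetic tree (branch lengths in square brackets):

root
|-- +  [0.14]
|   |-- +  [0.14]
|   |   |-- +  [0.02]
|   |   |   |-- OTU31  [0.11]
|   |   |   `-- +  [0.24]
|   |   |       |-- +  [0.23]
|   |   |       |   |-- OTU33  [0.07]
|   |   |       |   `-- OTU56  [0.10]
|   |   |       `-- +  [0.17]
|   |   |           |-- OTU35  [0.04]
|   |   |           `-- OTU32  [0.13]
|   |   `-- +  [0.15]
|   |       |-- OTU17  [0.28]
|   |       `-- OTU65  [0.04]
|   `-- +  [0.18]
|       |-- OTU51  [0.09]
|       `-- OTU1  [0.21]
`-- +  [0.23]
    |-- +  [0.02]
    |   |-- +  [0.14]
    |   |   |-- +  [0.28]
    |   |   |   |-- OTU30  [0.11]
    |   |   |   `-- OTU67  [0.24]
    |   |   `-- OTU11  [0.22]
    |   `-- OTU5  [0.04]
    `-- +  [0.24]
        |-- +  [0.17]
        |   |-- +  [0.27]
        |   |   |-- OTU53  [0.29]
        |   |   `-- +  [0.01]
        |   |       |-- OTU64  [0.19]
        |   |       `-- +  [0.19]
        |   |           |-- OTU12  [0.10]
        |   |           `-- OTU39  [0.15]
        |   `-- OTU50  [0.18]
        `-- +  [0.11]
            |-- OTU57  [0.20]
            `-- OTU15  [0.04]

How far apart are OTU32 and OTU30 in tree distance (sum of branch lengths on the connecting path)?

The path runs OTU32 → … → MRCA → … → OTU30; the MRCA is the root of the tree.
Branch lengths along that path: 0.13 + 0.17 + 0.24 + 0.02 + 0.14 + 0.14 + 0.23 + 0.02 + 0.14 + 0.28 + 0.11 = 1.62.

1.62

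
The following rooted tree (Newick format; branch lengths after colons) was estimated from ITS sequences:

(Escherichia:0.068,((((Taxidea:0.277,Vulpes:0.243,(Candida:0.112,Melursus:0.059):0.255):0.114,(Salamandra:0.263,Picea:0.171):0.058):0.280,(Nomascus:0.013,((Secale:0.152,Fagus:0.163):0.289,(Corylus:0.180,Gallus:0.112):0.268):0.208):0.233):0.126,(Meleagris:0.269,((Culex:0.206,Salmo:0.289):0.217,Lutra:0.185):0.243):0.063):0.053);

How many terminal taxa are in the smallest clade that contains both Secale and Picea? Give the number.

11

The MRCA of Secale and Picea is the node subtending (((Taxidea,Vulpes,(Candida,Melursus)),(Salamandra,Picea)),(Nomascus,((Secale,Fagus),(Corylus,Gallus)))).
That clade contains 11 terminal taxa: Candida, Corylus, Fagus, Gallus, Melursus, Nomascus, Picea, Salamandra, Secale, Taxidea, Vulpes.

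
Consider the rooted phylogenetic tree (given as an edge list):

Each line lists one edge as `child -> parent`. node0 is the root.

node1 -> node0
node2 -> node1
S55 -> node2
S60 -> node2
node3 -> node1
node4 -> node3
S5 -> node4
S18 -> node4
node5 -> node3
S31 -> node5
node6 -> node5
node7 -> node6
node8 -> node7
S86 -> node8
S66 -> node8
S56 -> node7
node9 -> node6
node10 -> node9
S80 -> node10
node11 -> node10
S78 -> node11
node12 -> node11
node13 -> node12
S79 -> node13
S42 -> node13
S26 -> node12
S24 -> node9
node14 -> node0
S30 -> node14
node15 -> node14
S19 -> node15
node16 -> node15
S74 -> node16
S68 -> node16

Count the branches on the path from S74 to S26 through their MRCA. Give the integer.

The MRCA of S74 and S26 is the root of the tree.
From S74 up to that node: 4 branches. From S26 up to the same node: 9 branches. Total: 4 + 9 = 13.

13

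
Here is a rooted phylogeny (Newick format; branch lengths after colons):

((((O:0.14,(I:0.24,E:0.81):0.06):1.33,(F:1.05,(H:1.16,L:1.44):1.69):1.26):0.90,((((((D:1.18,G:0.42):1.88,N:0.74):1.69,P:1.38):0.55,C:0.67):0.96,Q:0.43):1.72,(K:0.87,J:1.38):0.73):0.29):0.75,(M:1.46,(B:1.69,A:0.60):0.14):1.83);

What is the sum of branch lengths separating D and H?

13.28

The path runs D → … → MRCA → … → H; the MRCA is the node subtending (((O,(I,E)),(F,(H,L))),((((((D,G),N),P),C),Q),(K,J))).
Branch lengths along that path: 1.18 + 1.88 + 1.69 + 0.55 + 0.96 + 1.72 + 0.29 + 0.90 + 1.26 + 1.69 + 1.16 = 13.28.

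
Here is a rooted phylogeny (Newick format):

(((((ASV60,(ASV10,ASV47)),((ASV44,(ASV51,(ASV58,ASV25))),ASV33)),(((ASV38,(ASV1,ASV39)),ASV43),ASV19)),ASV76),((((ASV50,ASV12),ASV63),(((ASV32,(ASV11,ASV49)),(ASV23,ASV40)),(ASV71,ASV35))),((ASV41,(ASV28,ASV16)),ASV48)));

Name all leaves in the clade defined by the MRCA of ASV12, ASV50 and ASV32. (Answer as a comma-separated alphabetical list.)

ASV11, ASV12, ASV23, ASV32, ASV35, ASV40, ASV49, ASV50, ASV63, ASV71

Tracing ASV12: it sits inside (ASV50,ASV12).
Tracing ASV50: it sits inside (ASV50,ASV12).
Tracing ASV32: it sits inside (ASV32,(ASV11,ASV49)).
The smallest clade enclosing all 3 is (((ASV50,ASV12),ASV63),(((ASV32,(ASV11,ASV49)),(ASV23,ASV40)),(ASV71,ASV35))); the answer is its 10 terminal taxa in alphabetical order.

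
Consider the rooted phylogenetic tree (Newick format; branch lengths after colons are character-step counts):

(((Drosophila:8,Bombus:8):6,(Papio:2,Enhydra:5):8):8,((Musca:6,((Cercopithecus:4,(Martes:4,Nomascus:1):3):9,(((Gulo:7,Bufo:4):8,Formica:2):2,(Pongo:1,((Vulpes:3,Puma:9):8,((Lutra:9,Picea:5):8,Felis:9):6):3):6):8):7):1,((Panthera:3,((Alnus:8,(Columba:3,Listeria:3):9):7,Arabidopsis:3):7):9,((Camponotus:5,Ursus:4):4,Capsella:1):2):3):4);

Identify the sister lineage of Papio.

Enhydra

Papio attaches to the tree at the node subtending (Papio,Enhydra).
The other lineage descending from that same node — the sister group — is the single tip Enhydra.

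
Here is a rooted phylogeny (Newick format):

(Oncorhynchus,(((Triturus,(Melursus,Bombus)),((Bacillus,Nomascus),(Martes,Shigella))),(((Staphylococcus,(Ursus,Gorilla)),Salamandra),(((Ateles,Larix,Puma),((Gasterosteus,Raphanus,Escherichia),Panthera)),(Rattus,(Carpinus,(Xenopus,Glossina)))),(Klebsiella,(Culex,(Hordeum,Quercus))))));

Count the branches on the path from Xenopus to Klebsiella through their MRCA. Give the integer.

7

The MRCA of Xenopus and Klebsiella is the node subtending (((Staphylococcus,(Ursus,Gorilla)),Salamandra),(((Ateles,Larix,Puma),((Gasterosteus,Raphanus,Escherichia),Panthera)),(Rattus,(Carpinus,(Xenopus,Glossina)))),(Klebsiella,(Culex,(Hordeum,Quercus)))).
From Xenopus up to that node: 5 branches. From Klebsiella up to the same node: 2 branches. Total: 5 + 2 = 7.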